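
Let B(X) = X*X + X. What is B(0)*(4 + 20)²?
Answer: 0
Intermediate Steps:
B(X) = X + X² (B(X) = X² + X = X + X²)
B(0)*(4 + 20)² = (0*(1 + 0))*(4 + 20)² = (0*1)*24² = 0*576 = 0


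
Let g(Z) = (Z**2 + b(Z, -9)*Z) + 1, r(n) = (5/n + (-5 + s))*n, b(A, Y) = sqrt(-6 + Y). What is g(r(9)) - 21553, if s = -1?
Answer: -19151 - 49*I*sqrt(15) ≈ -19151.0 - 189.78*I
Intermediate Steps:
r(n) = n*(-6 + 5/n) (r(n) = (5/n + (-5 - 1))*n = (5/n - 6)*n = (-6 + 5/n)*n = n*(-6 + 5/n))
g(Z) = 1 + Z**2 + I*Z*sqrt(15) (g(Z) = (Z**2 + sqrt(-6 - 9)*Z) + 1 = (Z**2 + sqrt(-15)*Z) + 1 = (Z**2 + (I*sqrt(15))*Z) + 1 = (Z**2 + I*Z*sqrt(15)) + 1 = 1 + Z**2 + I*Z*sqrt(15))
g(r(9)) - 21553 = (1 + (5 - 6*9)**2 + I*(5 - 6*9)*sqrt(15)) - 21553 = (1 + (5 - 54)**2 + I*(5 - 54)*sqrt(15)) - 21553 = (1 + (-49)**2 + I*(-49)*sqrt(15)) - 21553 = (1 + 2401 - 49*I*sqrt(15)) - 21553 = (2402 - 49*I*sqrt(15)) - 21553 = -19151 - 49*I*sqrt(15)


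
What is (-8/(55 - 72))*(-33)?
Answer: -264/17 ≈ -15.529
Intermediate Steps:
(-8/(55 - 72))*(-33) = (-8/(-17))*(-33) = -1/17*(-8)*(-33) = (8/17)*(-33) = -264/17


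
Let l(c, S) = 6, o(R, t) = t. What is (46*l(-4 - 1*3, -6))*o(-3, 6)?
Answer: 1656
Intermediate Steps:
(46*l(-4 - 1*3, -6))*o(-3, 6) = (46*6)*6 = 276*6 = 1656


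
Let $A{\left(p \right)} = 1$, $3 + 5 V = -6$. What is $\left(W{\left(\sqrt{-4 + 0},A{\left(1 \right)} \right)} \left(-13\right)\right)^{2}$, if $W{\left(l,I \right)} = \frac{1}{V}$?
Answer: $\frac{4225}{81} \approx 52.161$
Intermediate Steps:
$V = - \frac{9}{5}$ ($V = - \frac{3}{5} + \frac{1}{5} \left(-6\right) = - \frac{3}{5} - \frac{6}{5} = - \frac{9}{5} \approx -1.8$)
$W{\left(l,I \right)} = - \frac{5}{9}$ ($W{\left(l,I \right)} = \frac{1}{- \frac{9}{5}} = - \frac{5}{9}$)
$\left(W{\left(\sqrt{-4 + 0},A{\left(1 \right)} \right)} \left(-13\right)\right)^{2} = \left(\left(- \frac{5}{9}\right) \left(-13\right)\right)^{2} = \left(\frac{65}{9}\right)^{2} = \frac{4225}{81}$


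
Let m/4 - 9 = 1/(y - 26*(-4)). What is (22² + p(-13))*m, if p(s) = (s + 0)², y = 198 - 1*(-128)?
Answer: 5055526/215 ≈ 23514.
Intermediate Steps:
y = 326 (y = 198 + 128 = 326)
p(s) = s²
m = 7742/215 (m = 36 + 4/(326 - 26*(-4)) = 36 + 4/(326 + 104) = 36 + 4/430 = 36 + 4*(1/430) = 36 + 2/215 = 7742/215 ≈ 36.009)
(22² + p(-13))*m = (22² + (-13)²)*(7742/215) = (484 + 169)*(7742/215) = 653*(7742/215) = 5055526/215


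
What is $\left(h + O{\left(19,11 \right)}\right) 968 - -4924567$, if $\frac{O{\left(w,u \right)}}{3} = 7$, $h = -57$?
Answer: $4889719$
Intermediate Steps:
$O{\left(w,u \right)} = 21$ ($O{\left(w,u \right)} = 3 \cdot 7 = 21$)
$\left(h + O{\left(19,11 \right)}\right) 968 - -4924567 = \left(-57 + 21\right) 968 - -4924567 = \left(-36\right) 968 + 4924567 = -34848 + 4924567 = 4889719$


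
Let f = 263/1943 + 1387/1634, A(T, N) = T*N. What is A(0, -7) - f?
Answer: -164457/167098 ≈ -0.98419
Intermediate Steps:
A(T, N) = N*T
f = 164457/167098 (f = 263*(1/1943) + 1387*(1/1634) = 263/1943 + 73/86 = 164457/167098 ≈ 0.98419)
A(0, -7) - f = -7*0 - 1*164457/167098 = 0 - 164457/167098 = -164457/167098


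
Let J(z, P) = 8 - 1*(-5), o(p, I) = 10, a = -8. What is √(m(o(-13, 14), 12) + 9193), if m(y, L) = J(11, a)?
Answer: √9206 ≈ 95.948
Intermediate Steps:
J(z, P) = 13 (J(z, P) = 8 + 5 = 13)
m(y, L) = 13
√(m(o(-13, 14), 12) + 9193) = √(13 + 9193) = √9206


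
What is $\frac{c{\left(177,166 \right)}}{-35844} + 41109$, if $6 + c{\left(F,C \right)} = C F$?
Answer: $\frac{122790135}{2987} \approx 41108.0$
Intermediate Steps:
$c{\left(F,C \right)} = -6 + C F$
$\frac{c{\left(177,166 \right)}}{-35844} + 41109 = \frac{-6 + 166 \cdot 177}{-35844} + 41109 = \left(-6 + 29382\right) \left(- \frac{1}{35844}\right) + 41109 = 29376 \left(- \frac{1}{35844}\right) + 41109 = - \frac{2448}{2987} + 41109 = \frac{122790135}{2987}$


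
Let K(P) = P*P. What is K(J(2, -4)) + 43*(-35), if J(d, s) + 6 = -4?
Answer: -1405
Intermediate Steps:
J(d, s) = -10 (J(d, s) = -6 - 4 = -10)
K(P) = P**2
K(J(2, -4)) + 43*(-35) = (-10)**2 + 43*(-35) = 100 - 1505 = -1405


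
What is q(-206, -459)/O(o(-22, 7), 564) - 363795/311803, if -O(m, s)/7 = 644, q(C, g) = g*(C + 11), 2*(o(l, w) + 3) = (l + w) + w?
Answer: -29547915375/1405607924 ≈ -21.021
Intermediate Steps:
o(l, w) = -3 + w + l/2 (o(l, w) = -3 + ((l + w) + w)/2 = -3 + (l + 2*w)/2 = -3 + (w + l/2) = -3 + w + l/2)
q(C, g) = g*(11 + C)
O(m, s) = -4508 (O(m, s) = -7*644 = -4508)
q(-206, -459)/O(o(-22, 7), 564) - 363795/311803 = -459*(11 - 206)/(-4508) - 363795/311803 = -459*(-195)*(-1/4508) - 363795*1/311803 = 89505*(-1/4508) - 363795/311803 = -89505/4508 - 363795/311803 = -29547915375/1405607924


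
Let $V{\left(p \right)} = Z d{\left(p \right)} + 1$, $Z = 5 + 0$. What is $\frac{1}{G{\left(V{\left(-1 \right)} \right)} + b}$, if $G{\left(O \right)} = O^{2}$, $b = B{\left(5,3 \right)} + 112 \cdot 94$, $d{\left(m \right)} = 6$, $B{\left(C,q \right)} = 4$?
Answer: $\frac{1}{11493} \approx 8.701 \cdot 10^{-5}$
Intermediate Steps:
$Z = 5$
$b = 10532$ ($b = 4 + 112 \cdot 94 = 4 + 10528 = 10532$)
$V{\left(p \right)} = 31$ ($V{\left(p \right)} = 5 \cdot 6 + 1 = 30 + 1 = 31$)
$\frac{1}{G{\left(V{\left(-1 \right)} \right)} + b} = \frac{1}{31^{2} + 10532} = \frac{1}{961 + 10532} = \frac{1}{11493}$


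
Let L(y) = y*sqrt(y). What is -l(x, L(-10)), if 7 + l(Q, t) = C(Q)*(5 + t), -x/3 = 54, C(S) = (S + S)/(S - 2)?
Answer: -118/41 + 810*I*sqrt(10)/41 ≈ -2.878 + 62.474*I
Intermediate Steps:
C(S) = 2*S/(-2 + S) (C(S) = (2*S)/(-2 + S) = 2*S/(-2 + S))
x = -162 (x = -3*54 = -162)
L(y) = y**(3/2)
l(Q, t) = -7 + 2*Q*(5 + t)/(-2 + Q) (l(Q, t) = -7 + (2*Q/(-2 + Q))*(5 + t) = -7 + 2*Q*(5 + t)/(-2 + Q))
-l(x, L(-10)) = -(14 + 3*(-162) + 2*(-162)*(-10)**(3/2))/(-2 - 162) = -(14 - 486 + 2*(-162)*(-10*I*sqrt(10)))/(-164) = -(-1)*(14 - 486 + 3240*I*sqrt(10))/164 = -(-1)*(-472 + 3240*I*sqrt(10))/164 = -(118/41 - 810*I*sqrt(10)/41) = -118/41 + 810*I*sqrt(10)/41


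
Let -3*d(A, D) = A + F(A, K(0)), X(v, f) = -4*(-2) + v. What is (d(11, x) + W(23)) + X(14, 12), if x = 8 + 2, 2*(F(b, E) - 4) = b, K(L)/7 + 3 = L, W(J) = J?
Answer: 229/6 ≈ 38.167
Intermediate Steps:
K(L) = -21 + 7*L
F(b, E) = 4 + b/2
X(v, f) = 8 + v
x = 10
d(A, D) = -4/3 - A/2 (d(A, D) = -(A + (4 + A/2))/3 = -(4 + 3*A/2)/3 = -4/3 - A/2)
(d(11, x) + W(23)) + X(14, 12) = ((-4/3 - ½*11) + 23) + (8 + 14) = ((-4/3 - 11/2) + 23) + 22 = (-41/6 + 23) + 22 = 97/6 + 22 = 229/6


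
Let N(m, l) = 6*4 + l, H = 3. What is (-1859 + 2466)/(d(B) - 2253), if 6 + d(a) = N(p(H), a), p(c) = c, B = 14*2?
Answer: -607/2207 ≈ -0.27503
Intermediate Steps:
B = 28
N(m, l) = 24 + l
d(a) = 18 + a (d(a) = -6 + (24 + a) = 18 + a)
(-1859 + 2466)/(d(B) - 2253) = (-1859 + 2466)/((18 + 28) - 2253) = 607/(46 - 2253) = 607/(-2207) = 607*(-1/2207) = -607/2207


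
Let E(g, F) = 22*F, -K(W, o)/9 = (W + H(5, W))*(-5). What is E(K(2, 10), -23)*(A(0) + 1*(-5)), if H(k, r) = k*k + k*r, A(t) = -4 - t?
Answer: 4554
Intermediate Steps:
H(k, r) = k² + k*r
K(W, o) = 1125 + 270*W (K(W, o) = -9*(W + 5*(5 + W))*(-5) = -9*(W + (25 + 5*W))*(-5) = -9*(25 + 6*W)*(-5) = -9*(-125 - 30*W) = 1125 + 270*W)
E(K(2, 10), -23)*(A(0) + 1*(-5)) = (22*(-23))*((-4 - 1*0) + 1*(-5)) = -506*((-4 + 0) - 5) = -506*(-4 - 5) = -506*(-9) = 4554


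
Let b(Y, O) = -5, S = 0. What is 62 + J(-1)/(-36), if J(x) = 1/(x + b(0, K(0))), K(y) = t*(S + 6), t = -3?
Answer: 13393/216 ≈ 62.005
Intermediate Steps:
K(y) = -18 (K(y) = -3*(0 + 6) = -3*6 = -18)
J(x) = 1/(-5 + x) (J(x) = 1/(x - 5) = 1/(-5 + x))
62 + J(-1)/(-36) = 62 + 1/((-36)*(-5 - 1)) = 62 - 1/36/(-6) = 62 - 1/36*(-1/6) = 62 + 1/216 = 13393/216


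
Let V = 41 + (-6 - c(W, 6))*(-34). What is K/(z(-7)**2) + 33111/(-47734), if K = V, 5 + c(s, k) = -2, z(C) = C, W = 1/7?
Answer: -184043/334138 ≈ -0.55080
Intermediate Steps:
W = 1/7 (W = 1*(1/7) = 1/7 ≈ 0.14286)
c(s, k) = -7 (c(s, k) = -5 - 2 = -7)
V = 7 (V = 41 + (-6 - 1*(-7))*(-34) = 41 + (-6 + 7)*(-34) = 41 + 1*(-34) = 41 - 34 = 7)
K = 7
K/(z(-7)**2) + 33111/(-47734) = 7/((-7)**2) + 33111/(-47734) = 7/49 + 33111*(-1/47734) = 7*(1/49) - 33111/47734 = 1/7 - 33111/47734 = -184043/334138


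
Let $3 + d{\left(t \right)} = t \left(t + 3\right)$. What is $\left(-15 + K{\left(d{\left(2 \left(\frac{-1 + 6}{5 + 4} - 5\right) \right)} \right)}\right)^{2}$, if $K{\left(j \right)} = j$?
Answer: $\frac{7739524}{6561} \approx 1179.6$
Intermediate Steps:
$d{\left(t \right)} = -3 + t \left(3 + t\right)$ ($d{\left(t \right)} = -3 + t \left(t + 3\right) = -3 + t \left(3 + t\right)$)
$\left(-15 + K{\left(d{\left(2 \left(\frac{-1 + 6}{5 + 4} - 5\right) \right)} \right)}\right)^{2} = \left(-15 + \left(-3 + \left(2 \left(\frac{-1 + 6}{5 + 4} - 5\right)\right)^{2} + 3 \cdot 2 \left(\frac{-1 + 6}{5 + 4} - 5\right)\right)\right)^{2} = \left(-15 + \left(-3 + \left(2 \left(\frac{5}{9} - 5\right)\right)^{2} + 3 \cdot 2 \left(\frac{5}{9} - 5\right)\right)\right)^{2} = \left(-15 + \left(-3 + \left(2 \left(- \frac{40}{9}\right)\right)^{2} + 3 \cdot 2 \left(- \frac{40}{9}\right)\right)\right)^{2} = \left(-15 + \left(-3 + \left(- \frac{80}{9}\right)^{2} + 3 \left(- \frac{80}{9}\right)\right)\right)^{2} = \left(-15 - - \frac{3997}{81}\right)^{2} = \left(-15 + \frac{3997}{81}\right)^{2} = \left(\frac{2782}{81}\right)^{2} = \frac{7739524}{6561}$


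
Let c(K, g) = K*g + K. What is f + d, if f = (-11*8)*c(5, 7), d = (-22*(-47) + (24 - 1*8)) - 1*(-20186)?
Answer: 17716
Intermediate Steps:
c(K, g) = K + K*g
d = 21236 (d = (1034 + (24 - 8)) + 20186 = (1034 + 16) + 20186 = 1050 + 20186 = 21236)
f = -3520 (f = (-11*8)*(5*(1 + 7)) = -440*8 = -88*40 = -3520)
f + d = -3520 + 21236 = 17716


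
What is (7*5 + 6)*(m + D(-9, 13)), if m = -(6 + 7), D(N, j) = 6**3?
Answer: 8323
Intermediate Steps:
D(N, j) = 216
m = -13 (m = -1*13 = -13)
(7*5 + 6)*(m + D(-9, 13)) = (7*5 + 6)*(-13 + 216) = (35 + 6)*203 = 41*203 = 8323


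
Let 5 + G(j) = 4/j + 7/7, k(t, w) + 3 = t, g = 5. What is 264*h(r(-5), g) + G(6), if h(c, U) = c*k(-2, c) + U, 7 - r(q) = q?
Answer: -43570/3 ≈ -14523.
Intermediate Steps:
k(t, w) = -3 + t
r(q) = 7 - q
G(j) = -4 + 4/j (G(j) = -5 + (4/j + 7/7) = -5 + (4/j + 7*(⅐)) = -5 + (4/j + 1) = -5 + (1 + 4/j) = -4 + 4/j)
h(c, U) = U - 5*c (h(c, U) = c*(-3 - 2) + U = c*(-5) + U = -5*c + U = U - 5*c)
264*h(r(-5), g) + G(6) = 264*(5 - 5*(7 - 1*(-5))) + (-4 + 4/6) = 264*(5 - 5*(7 + 5)) + (-4 + 4*(⅙)) = 264*(5 - 5*12) + (-4 + ⅔) = 264*(5 - 60) - 10/3 = 264*(-55) - 10/3 = -14520 - 10/3 = -43570/3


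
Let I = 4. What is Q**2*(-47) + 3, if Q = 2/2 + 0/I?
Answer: -44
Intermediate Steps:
Q = 1 (Q = 2/2 + 0/4 = 2*(1/2) + 0*(1/4) = 1 + 0 = 1)
Q**2*(-47) + 3 = 1**2*(-47) + 3 = 1*(-47) + 3 = -47 + 3 = -44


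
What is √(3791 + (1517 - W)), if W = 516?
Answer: 2*√1198 ≈ 69.224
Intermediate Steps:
√(3791 + (1517 - W)) = √(3791 + (1517 - 1*516)) = √(3791 + (1517 - 516)) = √(3791 + 1001) = √4792 = 2*√1198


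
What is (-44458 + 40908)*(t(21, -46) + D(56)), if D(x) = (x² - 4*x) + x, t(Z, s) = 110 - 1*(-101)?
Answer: -11285450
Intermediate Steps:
t(Z, s) = 211 (t(Z, s) = 110 + 101 = 211)
D(x) = x² - 3*x
(-44458 + 40908)*(t(21, -46) + D(56)) = (-44458 + 40908)*(211 + 56*(-3 + 56)) = -3550*(211 + 56*53) = -3550*(211 + 2968) = -3550*3179 = -11285450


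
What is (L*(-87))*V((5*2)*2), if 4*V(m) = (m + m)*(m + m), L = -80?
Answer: 2784000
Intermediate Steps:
V(m) = m² (V(m) = ((m + m)*(m + m))/4 = ((2*m)*(2*m))/4 = (4*m²)/4 = m²)
(L*(-87))*V((5*2)*2) = (-80*(-87))*((5*2)*2)² = 6960*(10*2)² = 6960*20² = 6960*400 = 2784000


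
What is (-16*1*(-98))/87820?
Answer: 392/21955 ≈ 0.017855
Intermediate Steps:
(-16*1*(-98))/87820 = -16*(-98)*(1/87820) = 1568*(1/87820) = 392/21955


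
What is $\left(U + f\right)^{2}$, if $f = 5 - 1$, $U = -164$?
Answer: $25600$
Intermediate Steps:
$f = 4$ ($f = 5 - 1 = 4$)
$\left(U + f\right)^{2} = \left(-164 + 4\right)^{2} = \left(-160\right)^{2} = 25600$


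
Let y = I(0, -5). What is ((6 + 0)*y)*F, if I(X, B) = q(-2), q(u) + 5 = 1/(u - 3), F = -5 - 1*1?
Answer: 936/5 ≈ 187.20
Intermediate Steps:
F = -6 (F = -5 - 1 = -6)
q(u) = -5 + 1/(-3 + u) (q(u) = -5 + 1/(u - 3) = -5 + 1/(-3 + u))
I(X, B) = -26/5 (I(X, B) = (16 - 5*(-2))/(-3 - 2) = (16 + 10)/(-5) = -⅕*26 = -26/5)
y = -26/5 ≈ -5.2000
((6 + 0)*y)*F = ((6 + 0)*(-26/5))*(-6) = (6*(-26/5))*(-6) = -156/5*(-6) = 936/5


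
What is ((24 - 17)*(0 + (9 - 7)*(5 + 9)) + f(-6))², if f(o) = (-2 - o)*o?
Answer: 29584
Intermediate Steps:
f(o) = o*(-2 - o)
((24 - 17)*(0 + (9 - 7)*(5 + 9)) + f(-6))² = ((24 - 17)*(0 + (9 - 7)*(5 + 9)) - 1*(-6)*(2 - 6))² = (7*(0 + 2*14) - 1*(-6)*(-4))² = (7*(0 + 28) - 24)² = (7*28 - 24)² = (196 - 24)² = 172² = 29584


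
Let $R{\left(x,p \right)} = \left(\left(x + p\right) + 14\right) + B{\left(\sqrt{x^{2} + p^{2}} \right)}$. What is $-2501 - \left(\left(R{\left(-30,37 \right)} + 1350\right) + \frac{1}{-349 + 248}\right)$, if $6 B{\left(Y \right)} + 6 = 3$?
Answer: $- \frac{782041}{202} \approx -3871.5$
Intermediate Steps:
$B{\left(Y \right)} = - \frac{1}{2}$ ($B{\left(Y \right)} = -1 + \frac{1}{6} \cdot 3 = -1 + \frac{1}{2} = - \frac{1}{2}$)
$R{\left(x,p \right)} = \frac{27}{2} + p + x$ ($R{\left(x,p \right)} = \left(\left(x + p\right) + 14\right) - \frac{1}{2} = \left(\left(p + x\right) + 14\right) - \frac{1}{2} = \left(14 + p + x\right) - \frac{1}{2} = \frac{27}{2} + p + x$)
$-2501 - \left(\left(R{\left(-30,37 \right)} + 1350\right) + \frac{1}{-349 + 248}\right) = -2501 - \left(\left(\left(\frac{27}{2} + 37 - 30\right) + 1350\right) + \frac{1}{-349 + 248}\right) = -2501 - \left(\left(\frac{41}{2} + 1350\right) + \frac{1}{-101}\right) = -2501 - \left(\frac{2741}{2} - \frac{1}{101}\right) = -2501 - \frac{276839}{202} = - \frac{782041}{202}$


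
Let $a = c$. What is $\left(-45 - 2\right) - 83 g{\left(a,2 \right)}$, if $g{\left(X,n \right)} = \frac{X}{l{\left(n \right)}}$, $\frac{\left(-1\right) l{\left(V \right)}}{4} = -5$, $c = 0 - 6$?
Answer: $- \frac{221}{10} \approx -22.1$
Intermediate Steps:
$c = -6$
$a = -6$
$l{\left(V \right)} = 20$ ($l{\left(V \right)} = \left(-4\right) \left(-5\right) = 20$)
$g{\left(X,n \right)} = \frac{X}{20}$
$\left(-45 - 2\right) - 83 g{\left(a,2 \right)} = \left(-45 - 2\right) - 83 \cdot \frac{1}{20} \left(-6\right) = \left(-45 - 2\right) - - \frac{249}{10} = -47 + \frac{249}{10} = - \frac{221}{10}$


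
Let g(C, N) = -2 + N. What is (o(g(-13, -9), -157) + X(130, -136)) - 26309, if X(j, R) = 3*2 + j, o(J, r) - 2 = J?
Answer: -26182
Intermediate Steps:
o(J, r) = 2 + J
X(j, R) = 6 + j
(o(g(-13, -9), -157) + X(130, -136)) - 26309 = ((2 + (-2 - 9)) + (6 + 130)) - 26309 = ((2 - 11) + 136) - 26309 = (-9 + 136) - 26309 = 127 - 26309 = -26182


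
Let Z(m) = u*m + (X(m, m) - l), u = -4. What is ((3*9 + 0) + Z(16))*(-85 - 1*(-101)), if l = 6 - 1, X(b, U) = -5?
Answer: -752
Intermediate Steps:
l = 5
Z(m) = -10 - 4*m (Z(m) = -4*m + (-5 - 1*5) = -4*m + (-5 - 5) = -4*m - 10 = -10 - 4*m)
((3*9 + 0) + Z(16))*(-85 - 1*(-101)) = ((3*9 + 0) + (-10 - 4*16))*(-85 - 1*(-101)) = ((27 + 0) + (-10 - 64))*(-85 + 101) = (27 - 74)*16 = -47*16 = -752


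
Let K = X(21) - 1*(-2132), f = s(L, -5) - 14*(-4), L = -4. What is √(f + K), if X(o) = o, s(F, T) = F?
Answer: 21*√5 ≈ 46.957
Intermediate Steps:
f = 52 (f = -4 - 14*(-4) = -4 + 56 = 52)
K = 2153 (K = 21 - 1*(-2132) = 21 + 2132 = 2153)
√(f + K) = √(52 + 2153) = √2205 = 21*√5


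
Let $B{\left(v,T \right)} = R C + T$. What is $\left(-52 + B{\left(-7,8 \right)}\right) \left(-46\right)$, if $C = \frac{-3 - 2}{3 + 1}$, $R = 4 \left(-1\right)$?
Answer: $1794$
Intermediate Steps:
$R = -4$
$C = - \frac{5}{4} \approx -1.25$
$B{\left(v,T \right)} = 5 + T$ ($B{\left(v,T \right)} = \left(-4\right) \left(- \frac{5}{4}\right) + T = 5 + T$)
$\left(-52 + B{\left(-7,8 \right)}\right) \left(-46\right) = \left(-52 + \left(5 + 8\right)\right) \left(-46\right) = \left(-52 + 13\right) \left(-46\right) = \left(-39\right) \left(-46\right) = 1794$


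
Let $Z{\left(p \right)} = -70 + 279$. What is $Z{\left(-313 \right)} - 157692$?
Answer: $-157483$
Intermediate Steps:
$Z{\left(p \right)} = 209$
$Z{\left(-313 \right)} - 157692 = 209 - 157692 = -157483$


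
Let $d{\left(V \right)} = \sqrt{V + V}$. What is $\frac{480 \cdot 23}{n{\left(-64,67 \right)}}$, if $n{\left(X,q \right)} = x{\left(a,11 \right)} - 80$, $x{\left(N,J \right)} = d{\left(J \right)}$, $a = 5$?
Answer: $- \frac{147200}{1063} - \frac{1840 \sqrt{22}}{1063} \approx -146.59$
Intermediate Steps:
$d{\left(V \right)} = \sqrt{2} \sqrt{V}$ ($d{\left(V \right)} = \sqrt{2 V} = \sqrt{2} \sqrt{V}$)
$x{\left(N,J \right)} = \sqrt{2} \sqrt{J}$
$n{\left(X,q \right)} = -80 + \sqrt{22}$ ($n{\left(X,q \right)} = \sqrt{2} \sqrt{11} - 80 = \sqrt{22} - 80 = -80 + \sqrt{22}$)
$\frac{480 \cdot 23}{n{\left(-64,67 \right)}} = \frac{480 \cdot 23}{-80 + \sqrt{22}} = \frac{11040}{-80 + \sqrt{22}}$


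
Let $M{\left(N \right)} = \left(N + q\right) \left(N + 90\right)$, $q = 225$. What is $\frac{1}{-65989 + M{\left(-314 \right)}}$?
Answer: $- \frac{1}{46053} \approx -2.1714 \cdot 10^{-5}$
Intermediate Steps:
$M{\left(N \right)} = \left(90 + N\right) \left(225 + N\right)$ ($M{\left(N \right)} = \left(N + 225\right) \left(N + 90\right) = \left(225 + N\right) \left(90 + N\right) = \left(90 + N\right) \left(225 + N\right)$)
$\frac{1}{-65989 + M{\left(-314 \right)}} = \frac{1}{-65989 + \left(20250 + \left(-314\right)^{2} + 315 \left(-314\right)\right)} = \frac{1}{-65989 + \left(20250 + 98596 - 98910\right)} = \frac{1}{-65989 + 19936} = \frac{1}{-46053} = - \frac{1}{46053}$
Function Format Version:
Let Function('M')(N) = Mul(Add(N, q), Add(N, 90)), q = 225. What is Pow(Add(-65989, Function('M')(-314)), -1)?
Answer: Rational(-1, 46053) ≈ -2.1714e-5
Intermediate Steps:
Function('M')(N) = Mul(Add(90, N), Add(225, N)) (Function('M')(N) = Mul(Add(N, 225), Add(N, 90)) = Mul(Add(225, N), Add(90, N)) = Mul(Add(90, N), Add(225, N)))
Pow(Add(-65989, Function('M')(-314)), -1) = Pow(Add(-65989, Add(20250, Pow(-314, 2), Mul(315, -314))), -1) = Pow(Add(-65989, Add(20250, 98596, -98910)), -1) = Pow(Add(-65989, 19936), -1) = Pow(-46053, -1) = Rational(-1, 46053)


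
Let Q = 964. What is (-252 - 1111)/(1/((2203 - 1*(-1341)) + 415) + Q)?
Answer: -5396117/3816477 ≈ -1.4139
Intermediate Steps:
(-252 - 1111)/(1/((2203 - 1*(-1341)) + 415) + Q) = (-252 - 1111)/(1/((2203 - 1*(-1341)) + 415) + 964) = -1363/(1/((2203 + 1341) + 415) + 964) = -1363/(1/(3544 + 415) + 964) = -1363/(1/3959 + 964) = -1363/3816477/3959 = -1363*3959/3816477 = -5396117/3816477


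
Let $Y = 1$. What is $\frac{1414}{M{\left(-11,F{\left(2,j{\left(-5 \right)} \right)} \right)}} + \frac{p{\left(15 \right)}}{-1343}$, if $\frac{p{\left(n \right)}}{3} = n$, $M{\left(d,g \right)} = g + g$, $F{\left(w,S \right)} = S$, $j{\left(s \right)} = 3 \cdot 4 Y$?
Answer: $\frac{948961}{16116} \approx 58.883$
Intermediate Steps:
$j{\left(s \right)} = 12$ ($j{\left(s \right)} = 3 \cdot 4 \cdot 1 = 12 \cdot 1 = 12$)
$M{\left(d,g \right)} = 2 g$
$p{\left(n \right)} = 3 n$
$\frac{1414}{M{\left(-11,F{\left(2,j{\left(-5 \right)} \right)} \right)}} + \frac{p{\left(15 \right)}}{-1343} = \frac{1414}{2 \cdot 12} + \frac{3 \cdot 15}{-1343} = \frac{1414}{24} + 45 \left(- \frac{1}{1343}\right) = 1414 \cdot \frac{1}{24} - \frac{45}{1343} = \frac{707}{12} - \frac{45}{1343} = \frac{948961}{16116}$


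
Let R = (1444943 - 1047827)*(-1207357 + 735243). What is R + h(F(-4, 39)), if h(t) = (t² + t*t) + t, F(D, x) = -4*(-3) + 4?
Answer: -187484022696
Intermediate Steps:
F(D, x) = 16 (F(D, x) = 12 + 4 = 16)
h(t) = t + 2*t² (h(t) = (t² + t²) + t = 2*t² + t = t + 2*t²)
R = -187484023224 (R = 397116*(-472114) = -187484023224)
R + h(F(-4, 39)) = -187484023224 + 16*(1 + 2*16) = -187484023224 + 16*(1 + 32) = -187484023224 + 16*33 = -187484023224 + 528 = -187484022696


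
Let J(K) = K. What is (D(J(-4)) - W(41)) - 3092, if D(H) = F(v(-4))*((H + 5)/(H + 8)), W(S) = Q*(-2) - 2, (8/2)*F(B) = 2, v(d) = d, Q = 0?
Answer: -24719/8 ≈ -3089.9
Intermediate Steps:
F(B) = ½ (F(B) = (¼)*2 = ½)
W(S) = -2 (W(S) = 0*(-2) - 2 = 0 - 2 = -2)
D(H) = (5 + H)/(2*(8 + H)) (D(H) = ((H + 5)/(H + 8))/2 = ((5 + H)/(8 + H))/2 = (5 + H)/(2*(8 + H)))
(D(J(-4)) - W(41)) - 3092 = ((5 - 4)/(2*(8 - 4)) - 1*(-2)) - 3092 = ((½)*1/4 + 2) - 3092 = ((½)*(¼)*1 + 2) - 3092 = (⅛ + 2) - 3092 = 17/8 - 3092 = -24719/8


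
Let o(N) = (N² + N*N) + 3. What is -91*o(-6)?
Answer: -6825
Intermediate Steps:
o(N) = 3 + 2*N² (o(N) = (N² + N²) + 3 = 2*N² + 3 = 3 + 2*N²)
-91*o(-6) = -91*(3 + 2*(-6)²) = -91*(3 + 2*36) = -91*(3 + 72) = -91*75 = -6825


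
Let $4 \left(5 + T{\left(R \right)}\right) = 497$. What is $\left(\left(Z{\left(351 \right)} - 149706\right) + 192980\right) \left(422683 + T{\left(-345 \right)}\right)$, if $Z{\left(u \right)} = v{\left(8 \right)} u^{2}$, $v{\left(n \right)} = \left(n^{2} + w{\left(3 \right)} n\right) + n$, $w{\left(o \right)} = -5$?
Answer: $\frac{3370330929277}{2} \approx 1.6852 \cdot 10^{12}$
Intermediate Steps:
$T{\left(R \right)} = \frac{477}{4}$ ($T{\left(R \right)} = -5 + \frac{1}{4} \cdot 497 = -5 + \frac{497}{4} = \frac{477}{4}$)
$v{\left(n \right)} = n^{2} - 4 n$ ($v{\left(n \right)} = \left(n^{2} - 5 n\right) + n = n^{2} - 4 n$)
$Z{\left(u \right)} = 32 u^{2}$ ($Z{\left(u \right)} = 8 \left(-4 + 8\right) u^{2} = 8 \cdot 4 u^{2} = 32 u^{2}$)
$\left(\left(Z{\left(351 \right)} - 149706\right) + 192980\right) \left(422683 + T{\left(-345 \right)}\right) = \left(\left(32 \cdot 351^{2} - 149706\right) + 192980\right) \left(422683 + \frac{477}{4}\right) = \left(\left(32 \cdot 123201 - 149706\right) + 192980\right) \frac{1691209}{4} = \left(\left(3942432 - 149706\right) + 192980\right) \frac{1691209}{4} = \left(3792726 + 192980\right) \frac{1691209}{4} = 3985706 \cdot \frac{1691209}{4} = \frac{3370330929277}{2}$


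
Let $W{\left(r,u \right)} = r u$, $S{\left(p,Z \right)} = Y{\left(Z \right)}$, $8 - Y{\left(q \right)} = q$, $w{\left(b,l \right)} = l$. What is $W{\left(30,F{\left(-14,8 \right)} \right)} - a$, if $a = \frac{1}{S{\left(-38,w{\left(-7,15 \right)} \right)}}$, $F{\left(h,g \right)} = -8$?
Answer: $- \frac{1679}{7} \approx -239.86$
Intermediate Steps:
$Y{\left(q \right)} = 8 - q$
$S{\left(p,Z \right)} = 8 - Z$
$a = - \frac{1}{7}$ ($a = \frac{1}{8 - 15} = \frac{1}{-7} = - \frac{1}{7} \approx -0.14286$)
$W{\left(30,F{\left(-14,8 \right)} \right)} - a = 30 \left(-8\right) - - \frac{1}{7} = -240 + \frac{1}{7} = - \frac{1679}{7}$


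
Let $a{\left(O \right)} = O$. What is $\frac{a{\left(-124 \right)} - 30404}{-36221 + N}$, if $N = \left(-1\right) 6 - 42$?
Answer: $\frac{30528}{36269} \approx 0.84171$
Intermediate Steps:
$N = -48$ ($N = -6 - 42 = -48$)
$\frac{a{\left(-124 \right)} - 30404}{-36221 + N} = \frac{-124 - 30404}{-36221 - 48} = - \frac{30528}{-36269} = \left(-30528\right) \left(- \frac{1}{36269}\right) = \frac{30528}{36269}$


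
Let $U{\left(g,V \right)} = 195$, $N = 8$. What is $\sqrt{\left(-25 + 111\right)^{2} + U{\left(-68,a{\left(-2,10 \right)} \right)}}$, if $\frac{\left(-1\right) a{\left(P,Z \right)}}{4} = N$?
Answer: $\sqrt{7591} \approx 87.126$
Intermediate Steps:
$a{\left(P,Z \right)} = -32$ ($a{\left(P,Z \right)} = \left(-4\right) 8 = -32$)
$\sqrt{\left(-25 + 111\right)^{2} + U{\left(-68,a{\left(-2,10 \right)} \right)}} = \sqrt{\left(-25 + 111\right)^{2} + 195} = \sqrt{86^{2} + 195} = \sqrt{7396 + 195} = \sqrt{7591}$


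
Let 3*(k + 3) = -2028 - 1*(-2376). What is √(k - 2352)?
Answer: I*√2239 ≈ 47.318*I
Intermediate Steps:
k = 113 (k = -3 + (-2028 - 1*(-2376))/3 = -3 + (-2028 + 2376)/3 = -3 + (⅓)*348 = -3 + 116 = 113)
√(k - 2352) = √(113 - 2352) = √(-2239) = I*√2239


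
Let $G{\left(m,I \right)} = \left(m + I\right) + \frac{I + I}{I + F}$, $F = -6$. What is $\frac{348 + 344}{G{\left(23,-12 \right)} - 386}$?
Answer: $- \frac{2076}{1121} \approx -1.8519$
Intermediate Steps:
$G{\left(m,I \right)} = I + m + \frac{2 I}{-6 + I}$ ($G{\left(m,I \right)} = \left(m + I\right) + \frac{I + I}{I - 6} = \left(I + m\right) + \frac{2 I}{-6 + I} = I + m + \frac{2 I}{-6 + I}$)
$\frac{348 + 344}{G{\left(23,-12 \right)} - 386} = \frac{348 + 344}{\frac{\left(-12\right)^{2} - 138 - -48 - 276}{-6 - 12} - 386} = \frac{692}{\frac{144 - 138 + 48 - 276}{-18} - 386} = \frac{692}{\left(- \frac{1}{18}\right) \left(-222\right) - 386} = \frac{692}{\frac{37}{3} - 386} = \frac{692}{- \frac{1121}{3}} = 692 \left(- \frac{3}{1121}\right) = - \frac{2076}{1121}$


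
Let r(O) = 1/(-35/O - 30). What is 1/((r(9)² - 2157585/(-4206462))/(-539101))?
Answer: -70317841556110850/67016689349 ≈ -1.0493e+6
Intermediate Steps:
r(O) = 1/(-30 - 35/O)
1/((r(9)² - 2157585/(-4206462))/(-539101)) = 1/(((-1*9/(35 + 30*9))² - 2157585/(-4206462))/(-539101)) = 1/(((-1*9/(35 + 270))² - 2157585*(-1/4206462))*(-1/539101)) = 1/(((-1*9/305)² + 719195/1402154)*(-1/539101)) = 1/(((-1*9*1/305)² + 719195/1402154)*(-1/539101)) = 1/(((-9/305)² + 719195/1402154)*(-1/539101)) = 1/((81/93025 + 719195/1402154)*(-1/539101)) = 1/((67016689349/130435375850)*(-1/539101)) = 1/(-67016689349/70317841556110850) = -70317841556110850/67016689349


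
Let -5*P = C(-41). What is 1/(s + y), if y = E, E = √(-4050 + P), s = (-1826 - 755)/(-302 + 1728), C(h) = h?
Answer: -18402530/41127824289 - 2033476*I*√101045/41127824289 ≈ -0.00044745 - 0.015717*I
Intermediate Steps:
P = 41/5 (P = -⅕*(-41) = 41/5 ≈ 8.2000)
s = -2581/1426 ≈ -1.8100
E = I*√101045/5 (E = √(-4050 + 41/5) = √(-20209/5) = I*√101045/5 ≈ 63.575*I)
y = I*√101045/5 ≈ 63.575*I
1/(s + y) = 1/(-2581/1426 + I*√101045/5)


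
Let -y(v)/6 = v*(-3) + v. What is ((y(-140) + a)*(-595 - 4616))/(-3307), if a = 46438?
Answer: 233233938/3307 ≈ 70527.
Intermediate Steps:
y(v) = 12*v (y(v) = -6*(v*(-3) + v) = -6*(-3*v + v) = -(-12)*v = 12*v)
((y(-140) + a)*(-595 - 4616))/(-3307) = ((12*(-140) + 46438)*(-595 - 4616))/(-3307) = ((-1680 + 46438)*(-5211))*(-1/3307) = (44758*(-5211))*(-1/3307) = -233233938*(-1/3307) = 233233938/3307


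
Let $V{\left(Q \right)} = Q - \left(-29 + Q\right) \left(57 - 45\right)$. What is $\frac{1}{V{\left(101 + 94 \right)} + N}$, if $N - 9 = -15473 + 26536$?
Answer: $\frac{1}{9275} \approx 0.00010782$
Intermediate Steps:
$N = 11072$ ($N = 9 + \left(-15473 + 26536\right) = 9 + 11063 = 11072$)
$V{\left(Q \right)} = 348 - 11 Q$ ($V{\left(Q \right)} = Q - \left(-29 + Q\right) 12 = Q - \left(-348 + 12 Q\right) = 348 - 11 Q$)
$\frac{1}{V{\left(101 + 94 \right)} + N} = \frac{1}{\left(348 - 11 \left(101 + 94\right)\right) + 11072} = \frac{1}{\left(348 - 2145\right) + 11072} = \frac{1}{-1797 + 11072} = \frac{1}{9275}$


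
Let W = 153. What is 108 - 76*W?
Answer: -11520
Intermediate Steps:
108 - 76*W = 108 - 76*153 = 108 - 11628 = -11520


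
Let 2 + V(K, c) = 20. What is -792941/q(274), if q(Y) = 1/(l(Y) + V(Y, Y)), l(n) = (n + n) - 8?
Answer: -442461078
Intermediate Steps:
V(K, c) = 18 (V(K, c) = -2 + 20 = 18)
l(n) = -8 + 2*n (l(n) = 2*n - 8 = -8 + 2*n)
q(Y) = 1/(10 + 2*Y) (q(Y) = 1/((-8 + 2*Y) + 18) = 1/(10 + 2*Y))
-792941/q(274) = -792941/(1/(2*(5 + 274))) = -792941/((½)/279) = -792941/((½)*(1/279)) = -792941/1/558 = -792941*558 = -442461078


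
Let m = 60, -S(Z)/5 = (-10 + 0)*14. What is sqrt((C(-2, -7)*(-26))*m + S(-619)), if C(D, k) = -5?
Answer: 10*sqrt(85) ≈ 92.195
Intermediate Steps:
S(Z) = 700 (S(Z) = -5*(-10 + 0)*14 = -(-50)*14 = -5*(-140) = 700)
sqrt((C(-2, -7)*(-26))*m + S(-619)) = sqrt(-5*(-26)*60 + 700) = sqrt(130*60 + 700) = sqrt(7800 + 700) = sqrt(8500) = 10*sqrt(85)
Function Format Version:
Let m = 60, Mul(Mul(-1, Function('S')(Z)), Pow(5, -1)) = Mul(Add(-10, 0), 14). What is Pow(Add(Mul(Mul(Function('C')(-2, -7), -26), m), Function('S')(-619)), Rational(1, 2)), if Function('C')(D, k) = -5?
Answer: Mul(10, Pow(85, Rational(1, 2))) ≈ 92.195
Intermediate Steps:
Function('S')(Z) = 700 (Function('S')(Z) = Mul(-5, Mul(Add(-10, 0), 14)) = Mul(-5, Mul(-10, 14)) = Mul(-5, -140) = 700)
Pow(Add(Mul(Mul(Function('C')(-2, -7), -26), m), Function('S')(-619)), Rational(1, 2)) = Pow(Add(Mul(Mul(-5, -26), 60), 700), Rational(1, 2)) = Pow(Add(Mul(130, 60), 700), Rational(1, 2)) = Pow(Add(7800, 700), Rational(1, 2)) = Pow(8500, Rational(1, 2)) = Mul(10, Pow(85, Rational(1, 2)))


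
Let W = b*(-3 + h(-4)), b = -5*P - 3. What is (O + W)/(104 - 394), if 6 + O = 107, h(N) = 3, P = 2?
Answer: -101/290 ≈ -0.34828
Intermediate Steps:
b = -13 (b = -5*2 - 3 = -10 - 3 = -13)
O = 101 (O = -6 + 107 = 101)
W = 0 (W = -13*(-3 + 3) = -13*0 = 0)
(O + W)/(104 - 394) = (101 + 0)/(104 - 394) = 101/(-290) = 101*(-1/290) = -101/290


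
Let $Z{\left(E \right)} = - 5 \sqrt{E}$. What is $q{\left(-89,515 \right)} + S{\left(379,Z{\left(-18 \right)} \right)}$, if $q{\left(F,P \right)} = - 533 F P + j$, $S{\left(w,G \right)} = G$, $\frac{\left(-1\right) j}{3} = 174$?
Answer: $24429533 - 15 i \sqrt{2} \approx 2.443 \cdot 10^{7} - 21.213 i$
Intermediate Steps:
$j = -522$ ($j = \left(-3\right) 174 = -522$)
$q{\left(F,P \right)} = -522 - 533 F P$ ($q{\left(F,P \right)} = - 533 F P - 522 = -522 - 533 F P$)
$q{\left(-89,515 \right)} + S{\left(379,Z{\left(-18 \right)} \right)} = \left(-522 - \left(-47437\right) 515\right) - 5 \sqrt{-18} = \left(-522 + 24430055\right) - 5 \cdot 3 i \sqrt{2} = 24429533 - 15 i \sqrt{2}$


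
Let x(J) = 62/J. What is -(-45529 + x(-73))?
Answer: 3323679/73 ≈ 45530.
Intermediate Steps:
-(-45529 + x(-73)) = -(-45529 + 62/(-73)) = -(-45529 + 62*(-1/73)) = -(-45529 - 62/73) = -1*(-3323679/73) = 3323679/73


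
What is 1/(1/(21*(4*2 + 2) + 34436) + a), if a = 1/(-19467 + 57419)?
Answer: 657442496/36299 ≈ 18112.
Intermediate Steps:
a = 1/37952 ≈ 2.6349e-5
1/(1/(21*(4*2 + 2) + 34436) + a) = 1/(1/(21*(4*2 + 2) + 34436) + 1/37952) = 1/(1/(21*(8 + 2) + 34436) + 1/37952) = 1/(1/(21*10 + 34436) + 1/37952) = 1/(1/(210 + 34436) + 1/37952) = 1/(1/34646 + 1/37952) = 1/(36299/657442496) = 657442496/36299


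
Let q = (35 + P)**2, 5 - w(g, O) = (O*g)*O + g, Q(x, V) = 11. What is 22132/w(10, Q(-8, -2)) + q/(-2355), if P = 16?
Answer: -737081/38151 ≈ -19.320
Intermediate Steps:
w(g, O) = 5 - g - g*O**2 (w(g, O) = 5 - ((O*g)*O + g) = 5 - (g*O**2 + g) = 5 - (g + g*O**2) = 5 + (-g - g*O**2) = 5 - g - g*O**2)
q = 2601 (q = (35 + 16)**2 = 51**2 = 2601)
22132/w(10, Q(-8, -2)) + q/(-2355) = 22132/(5 - 1*10 - 1*10*11**2) + 2601/(-2355) = 22132/(5 - 10 - 1*10*121) + 2601*(-1/2355) = 22132/(5 - 10 - 1210) - 867/785 = 22132/(-1215) - 867/785 = 22132*(-1/1215) - 867/785 = -22132/1215 - 867/785 = -737081/38151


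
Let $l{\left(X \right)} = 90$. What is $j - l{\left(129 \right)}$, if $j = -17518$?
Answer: $-17608$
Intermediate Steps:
$j - l{\left(129 \right)} = -17518 - 90 = -17608$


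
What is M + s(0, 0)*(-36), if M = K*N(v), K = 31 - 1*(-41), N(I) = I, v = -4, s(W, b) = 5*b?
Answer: -288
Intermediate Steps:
K = 72 (K = 31 + 41 = 72)
M = -288 (M = 72*(-4) = -288)
M + s(0, 0)*(-36) = -288 + (5*0)*(-36) = -288 + 0*(-36) = -288 + 0 = -288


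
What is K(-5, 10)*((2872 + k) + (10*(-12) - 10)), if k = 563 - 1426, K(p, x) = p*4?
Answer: -37580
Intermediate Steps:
K(p, x) = 4*p
k = -863
K(-5, 10)*((2872 + k) + (10*(-12) - 10)) = (4*(-5))*((2872 - 863) + (10*(-12) - 10)) = -20*(2009 + (-120 - 10)) = -20*(2009 - 130) = -20*1879 = -37580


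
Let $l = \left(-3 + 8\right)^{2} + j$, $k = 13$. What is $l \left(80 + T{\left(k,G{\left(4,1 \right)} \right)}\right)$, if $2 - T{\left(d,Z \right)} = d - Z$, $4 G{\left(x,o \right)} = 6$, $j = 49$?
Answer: $5217$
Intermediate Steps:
$G{\left(x,o \right)} = \frac{3}{2}$ ($G{\left(x,o \right)} = \frac{1}{4} \cdot 6 = \frac{3}{2}$)
$T{\left(d,Z \right)} = 2 + Z - d$ ($T{\left(d,Z \right)} = 2 - \left(d - Z\right) = 2 + \left(Z - d\right) = 2 + Z - d$)
$l = 74$ ($l = \left(-3 + 8\right)^{2} + 49 = 5^{2} + 49 = 25 + 49 = 74$)
$l \left(80 + T{\left(k,G{\left(4,1 \right)} \right)}\right) = 74 \left(80 + \left(2 + \frac{3}{2} - 13\right)\right) = 74 \left(80 - \frac{19}{2}\right) = 74 \cdot \frac{141}{2} = 5217$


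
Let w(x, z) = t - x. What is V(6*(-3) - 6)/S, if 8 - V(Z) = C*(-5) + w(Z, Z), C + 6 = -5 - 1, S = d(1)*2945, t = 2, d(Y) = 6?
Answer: -13/2945 ≈ -0.0044143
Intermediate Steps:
w(x, z) = 2 - x
S = 17670 (S = 6*2945 = 17670)
C = -12 (C = -6 + (-5 - 1) = -6 - 6 = -12)
V(Z) = -54 + Z (V(Z) = 8 - (-12*(-5) + (2 - Z)) = 8 - (60 + (2 - Z)) = 8 - (62 - Z) = 8 + (-62 + Z) = -54 + Z)
V(6*(-3) - 6)/S = (-54 + (6*(-3) - 6))/17670 = (-54 + (-18 - 6))*(1/17670) = (-54 - 24)*(1/17670) = -78*1/17670 = -13/2945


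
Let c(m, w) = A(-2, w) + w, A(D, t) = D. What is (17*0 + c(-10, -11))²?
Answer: 169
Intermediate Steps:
c(m, w) = -2 + w
(17*0 + c(-10, -11))² = (17*0 + (-2 - 11))² = (0 - 13)² = (-13)² = 169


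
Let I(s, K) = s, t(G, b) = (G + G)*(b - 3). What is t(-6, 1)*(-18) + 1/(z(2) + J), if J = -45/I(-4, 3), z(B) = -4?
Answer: -12524/29 ≈ -431.86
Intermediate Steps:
t(G, b) = 2*G*(-3 + b) (t(G, b) = (2*G)*(-3 + b) = 2*G*(-3 + b))
J = 45/4 (J = -45/(-4) = -45*(-¼) = 45/4 ≈ 11.250)
t(-6, 1)*(-18) + 1/(z(2) + J) = (2*(-6)*(-3 + 1))*(-18) + 1/(-4 + 45/4) = (2*(-6)*(-2))*(-18) + 1/(29/4) = 24*(-18) + 4/29 = -432 + 4/29 = -12524/29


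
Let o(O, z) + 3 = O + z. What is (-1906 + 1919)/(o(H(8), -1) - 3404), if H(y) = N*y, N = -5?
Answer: -13/3448 ≈ -0.0037703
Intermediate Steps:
H(y) = -5*y
o(O, z) = -3 + O + z (o(O, z) = -3 + (O + z) = -3 + O + z)
(-1906 + 1919)/(o(H(8), -1) - 3404) = (-1906 + 1919)/((-3 - 5*8 - 1) - 3404) = 13/((-3 - 40 - 1) - 3404) = 13/(-44 - 3404) = 13/(-3448) = 13*(-1/3448) = -13/3448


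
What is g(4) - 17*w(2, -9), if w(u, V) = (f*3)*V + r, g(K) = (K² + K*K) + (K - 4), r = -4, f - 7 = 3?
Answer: 4690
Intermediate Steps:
f = 10 (f = 7 + 3 = 10)
g(K) = -4 + K + 2*K² (g(K) = (K² + K²) + (-4 + K) = 2*K² + (-4 + K) = -4 + K + 2*K²)
w(u, V) = -4 + 30*V (w(u, V) = (10*3)*V - 4 = 30*V - 4 = -4 + 30*V)
g(4) - 17*w(2, -9) = (-4 + 4 + 2*4²) - 17*(-4 + 30*(-9)) = (-4 + 4 + 2*16) - 17*(-4 - 270) = (-4 + 4 + 32) - 17*(-274) = 32 + 4658 = 4690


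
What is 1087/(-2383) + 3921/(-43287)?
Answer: -18798904/34384307 ≈ -0.54673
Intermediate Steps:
1087/(-2383) + 3921/(-43287) = 1087*(-1/2383) + 3921*(-1/43287) = -1087/2383 - 1307/14429 = -18798904/34384307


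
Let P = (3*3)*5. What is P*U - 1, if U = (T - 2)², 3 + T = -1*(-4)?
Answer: 44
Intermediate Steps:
T = 1 (T = -3 - 1*(-4) = -3 + 4 = 1)
U = 1 (U = (1 - 2)² = (-1)² = 1)
P = 45 (P = 9*5 = 45)
P*U - 1 = 45*1 - 1 = 45 - 1 = 44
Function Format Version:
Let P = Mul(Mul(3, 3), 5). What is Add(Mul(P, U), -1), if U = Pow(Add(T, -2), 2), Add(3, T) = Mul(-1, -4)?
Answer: 44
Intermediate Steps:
T = 1 (T = Add(-3, Mul(-1, -4)) = Add(-3, 4) = 1)
U = 1 (U = Pow(Add(1, -2), 2) = Pow(-1, 2) = 1)
P = 45 (P = Mul(9, 5) = 45)
Add(Mul(P, U), -1) = Add(Mul(45, 1), -1) = Add(45, -1) = 44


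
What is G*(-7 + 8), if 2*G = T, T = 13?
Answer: 13/2 ≈ 6.5000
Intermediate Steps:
G = 13/2 (G = (1/2)*13 = 13/2 ≈ 6.5000)
G*(-7 + 8) = 13*(-7 + 8)/2 = (13/2)*1 = 13/2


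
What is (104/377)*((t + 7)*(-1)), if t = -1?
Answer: -48/29 ≈ -1.6552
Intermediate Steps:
(104/377)*((t + 7)*(-1)) = (104/377)*((-1 + 7)*(-1)) = (104*(1/377))*(6*(-1)) = (8/29)*(-6) = -48/29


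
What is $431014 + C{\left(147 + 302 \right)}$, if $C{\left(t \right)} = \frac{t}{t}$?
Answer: $431015$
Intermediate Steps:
$C{\left(t \right)} = 1$
$431014 + C{\left(147 + 302 \right)} = 431014 + 1 = 431015$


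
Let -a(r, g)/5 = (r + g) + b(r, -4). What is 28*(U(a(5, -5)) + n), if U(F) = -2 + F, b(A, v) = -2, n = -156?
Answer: -4144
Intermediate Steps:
a(r, g) = 10 - 5*g - 5*r (a(r, g) = -5*((r + g) - 2) = -5*((g + r) - 2) = -5*(-2 + g + r) = 10 - 5*g - 5*r)
28*(U(a(5, -5)) + n) = 28*((-2 + (10 - 5*(-5) - 5*5)) - 156) = 28*((-2 + (10 + 25 - 25)) - 156) = 28*((-2 + 10) - 156) = 28*(8 - 156) = 28*(-148) = -4144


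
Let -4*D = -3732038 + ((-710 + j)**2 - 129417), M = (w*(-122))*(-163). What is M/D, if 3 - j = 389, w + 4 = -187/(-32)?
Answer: 586637/10640956 ≈ 0.055130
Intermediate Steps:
w = 59/32 (w = -4 - 187/(-32) = -4 - 187*(-1/32) = -4 + 187/32 = 59/32 ≈ 1.8438)
j = -386 (j = 3 - 1*389 = 3 - 389 = -386)
M = 586637/16 (M = ((59/32)*(-122))*(-163) = -3599/16*(-163) = 586637/16 ≈ 36665.)
D = 2660239/4 (D = -(-3732038 + ((-710 - 386)**2 - 129417))/4 = -(-3732038 + ((-1096)**2 - 129417))/4 = -(-3732038 + (1201216 - 129417))/4 = -(-3732038 + 1071799)/4 = -1/4*(-2660239) = 2660239/4 ≈ 6.6506e+5)
M/D = 586637/(16*(2660239/4)) = (586637/16)*(4/2660239) = 586637/10640956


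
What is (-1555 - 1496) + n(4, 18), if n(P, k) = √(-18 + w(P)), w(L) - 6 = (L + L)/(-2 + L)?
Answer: -3051 + 2*I*√2 ≈ -3051.0 + 2.8284*I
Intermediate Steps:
w(L) = 6 + 2*L/(-2 + L) (w(L) = 6 + (L + L)/(-2 + L) = 6 + (2*L)/(-2 + L) = 6 + 2*L/(-2 + L))
n(P, k) = √(-18 + 4*(-3 + 2*P)/(-2 + P))
(-1555 - 1496) + n(4, 18) = (-1555 - 1496) + √2*√((12 - 5*4)/(-2 + 4)) = -3051 + √2*√((12 - 20)/2) = -3051 + √2*√((½)*(-8)) = -3051 + √2*√(-4) = -3051 + √2*(2*I) = -3051 + 2*I*√2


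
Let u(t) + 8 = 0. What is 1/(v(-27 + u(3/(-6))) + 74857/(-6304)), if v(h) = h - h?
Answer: -6304/74857 ≈ -0.084214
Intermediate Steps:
u(t) = -8 (u(t) = -8 + 0 = -8)
v(h) = 0
1/(v(-27 + u(3/(-6))) + 74857/(-6304)) = 1/(0 + 74857/(-6304)) = 1/(0 + 74857*(-1/6304)) = 1/(0 - 74857/6304) = 1/(-74857/6304) = -6304/74857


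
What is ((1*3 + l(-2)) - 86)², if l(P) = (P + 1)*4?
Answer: 7569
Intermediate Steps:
l(P) = 4 + 4*P (l(P) = (1 + P)*4 = 4 + 4*P)
((1*3 + l(-2)) - 86)² = ((1*3 + (4 + 4*(-2))) - 86)² = ((3 + (4 - 8)) - 86)² = ((3 - 4) - 86)² = (-1 - 86)² = (-87)² = 7569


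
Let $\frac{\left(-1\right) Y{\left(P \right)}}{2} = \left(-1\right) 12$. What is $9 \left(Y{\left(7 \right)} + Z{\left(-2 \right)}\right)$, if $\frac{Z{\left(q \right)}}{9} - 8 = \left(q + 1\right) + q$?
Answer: $621$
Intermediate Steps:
$Z{\left(q \right)} = 81 + 18 q$ ($Z{\left(q \right)} = 72 + 9 \left(\left(q + 1\right) + q\right) = 72 + 9 \left(\left(1 + q\right) + q\right) = 72 + 9 \left(1 + 2 q\right) = 72 + \left(9 + 18 q\right) = 81 + 18 q$)
$Y{\left(P \right)} = 24$ ($Y{\left(P \right)} = - 2 \left(\left(-1\right) 12\right) = \left(-2\right) \left(-12\right) = 24$)
$9 \left(Y{\left(7 \right)} + Z{\left(-2 \right)}\right) = 9 \left(24 + \left(81 + 18 \left(-2\right)\right)\right) = 9 \left(24 + \left(81 - 36\right)\right) = 9 \left(24 + 45\right) = 9 \cdot 69 = 621$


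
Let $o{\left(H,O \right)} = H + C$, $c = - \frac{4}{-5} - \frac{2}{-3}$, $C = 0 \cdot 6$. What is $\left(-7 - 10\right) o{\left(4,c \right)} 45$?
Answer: $-3060$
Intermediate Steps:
$C = 0$
$c = \frac{22}{15}$ ($c = \left(-4\right) \left(- \frac{1}{5}\right) - - \frac{2}{3} = \frac{4}{5} + \frac{2}{3} = \frac{22}{15} \approx 1.4667$)
$o{\left(H,O \right)} = H$ ($o{\left(H,O \right)} = H + 0 = H$)
$\left(-7 - 10\right) o{\left(4,c \right)} 45 = \left(-7 - 10\right) 4 \cdot 45 = \left(-17\right) 4 \cdot 45 = \left(-68\right) 45 = -3060$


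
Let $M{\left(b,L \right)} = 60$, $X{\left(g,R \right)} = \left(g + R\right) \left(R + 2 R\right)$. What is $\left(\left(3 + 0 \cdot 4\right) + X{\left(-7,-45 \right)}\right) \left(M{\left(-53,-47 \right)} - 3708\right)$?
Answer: $-25619904$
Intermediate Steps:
$X{\left(g,R \right)} = 3 R \left(R + g\right)$ ($X{\left(g,R \right)} = \left(R + g\right) 3 R = 3 R \left(R + g\right)$)
$\left(\left(3 + 0 \cdot 4\right) + X{\left(-7,-45 \right)}\right) \left(M{\left(-53,-47 \right)} - 3708\right) = \left(\left(3 + 0 \cdot 4\right) + 3 \left(-45\right) \left(-45 - 7\right)\right) \left(60 - 3708\right) = \left(\left(3 + 0\right) + 3 \left(-45\right) \left(-52\right)\right) \left(-3648\right) = \left(3 + 7020\right) \left(-3648\right) = 7023 \left(-3648\right) = -25619904$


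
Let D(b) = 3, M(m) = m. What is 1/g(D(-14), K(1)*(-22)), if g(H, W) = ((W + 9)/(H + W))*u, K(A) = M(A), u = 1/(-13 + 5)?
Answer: -152/13 ≈ -11.692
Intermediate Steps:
u = -1/8 (u = 1/(-8) = -1/8 ≈ -0.12500)
K(A) = A
g(H, W) = -(9 + W)/(8*(H + W)) (g(H, W) = ((W + 9)/(H + W))*(-1/8) = ((9 + W)/(H + W))*(-1/8) = -(9 + W)/(8*(H + W)))
1/g(D(-14), K(1)*(-22)) = 1/((-9 - (-22))/(8*(3 + 1*(-22)))) = 1/((-9 - 1*(-22))/(8*(3 - 22))) = 1/((1/8)*(-9 + 22)/(-19)) = 1/((1/8)*(-1/19)*13) = 1/(-13/152) = -152/13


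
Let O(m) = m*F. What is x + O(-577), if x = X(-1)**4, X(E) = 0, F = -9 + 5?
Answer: 2308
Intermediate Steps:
F = -4
O(m) = -4*m (O(m) = m*(-4) = -4*m)
x = 0 (x = 0**4 = 0)
x + O(-577) = 0 - 4*(-577) = 0 + 2308 = 2308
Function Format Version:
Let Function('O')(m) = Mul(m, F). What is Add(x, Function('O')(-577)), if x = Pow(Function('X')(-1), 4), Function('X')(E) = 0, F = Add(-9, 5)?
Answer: 2308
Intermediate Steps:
F = -4
Function('O')(m) = Mul(-4, m) (Function('O')(m) = Mul(m, -4) = Mul(-4, m))
x = 0 (x = Pow(0, 4) = 0)
Add(x, Function('O')(-577)) = Add(0, Mul(-4, -577)) = Add(0, 2308) = 2308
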